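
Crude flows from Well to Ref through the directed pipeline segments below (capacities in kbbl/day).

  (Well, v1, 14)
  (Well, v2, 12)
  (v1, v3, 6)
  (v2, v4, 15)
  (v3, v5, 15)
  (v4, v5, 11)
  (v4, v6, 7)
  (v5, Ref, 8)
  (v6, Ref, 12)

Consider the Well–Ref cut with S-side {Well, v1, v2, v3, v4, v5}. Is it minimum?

Yes — it is a minimum cut (capacity 15).

Given cut capacity: 7 + 8 = 15.
Augment Well→v1→v3→v5→Ref: bottleneck 6, flow now 6.
Augment Well→v2→v4→v5→Ref: bottleneck 2, flow now 8.
Augment Well→v2→v4→v6→Ref: bottleneck 7, flow now 15.
No augmenting path remains; maximum flow = 15.
Cut capacity 15 equals the max flow, so it is a minimum cut.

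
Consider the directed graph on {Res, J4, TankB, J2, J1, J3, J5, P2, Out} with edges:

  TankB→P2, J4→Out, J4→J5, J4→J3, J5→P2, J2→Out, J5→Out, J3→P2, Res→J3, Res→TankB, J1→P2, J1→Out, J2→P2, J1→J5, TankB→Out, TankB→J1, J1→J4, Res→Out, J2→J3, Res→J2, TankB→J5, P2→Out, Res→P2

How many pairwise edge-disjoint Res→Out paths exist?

Assign every edge capacity 1; by Menger, the answer equals the max flow.
Path Res→Out (+1); total 1.
Path Res→TankB→Out (+1); total 2.
Path Res→J2→Out (+1); total 3.
Path Res→P2→Out (+1); total 4.
No residual Res→Out path; max flow = 4.
Certifying cut of size 4: {P2→Out, Res→J2, Res→Out, Res→TankB}.

4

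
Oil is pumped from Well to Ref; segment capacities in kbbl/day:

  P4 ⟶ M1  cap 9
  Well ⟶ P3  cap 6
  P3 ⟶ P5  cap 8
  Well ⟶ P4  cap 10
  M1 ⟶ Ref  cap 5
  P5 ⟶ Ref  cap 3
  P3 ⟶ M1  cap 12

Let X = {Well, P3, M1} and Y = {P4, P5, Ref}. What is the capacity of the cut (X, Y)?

Edges leaving {Well, P3, M1}: Well→P4 (10), P3→P5 (8), M1→Ref (5).
Cut capacity = 10 + 8 + 5 = 23.

23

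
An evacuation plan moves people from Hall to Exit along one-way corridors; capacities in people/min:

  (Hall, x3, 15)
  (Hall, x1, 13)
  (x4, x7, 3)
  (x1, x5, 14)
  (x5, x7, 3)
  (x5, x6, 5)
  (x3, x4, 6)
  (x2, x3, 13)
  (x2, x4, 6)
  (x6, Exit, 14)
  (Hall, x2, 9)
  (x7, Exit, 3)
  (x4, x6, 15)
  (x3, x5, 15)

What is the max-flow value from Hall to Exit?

Augment Hall→x1→x5→x6→Exit: bottleneck 5, flow now 5.
Augment Hall→x1→x5→x7→Exit: bottleneck 3, flow now 8.
Augment Hall→x2→x4→x6→Exit: bottleneck 6, flow now 14.
Augment Hall→x3→x4→x6→Exit: bottleneck 3, flow now 17.
No augmenting path remains; maximum flow = 17.
In the residual graph, reachable from Hall: {Hall, x1, x2, x3, x4, x5, x6, x7}.
Min-cut edges: x6→Exit (14), x7→Exit (3); capacity 14 + 3 = 17.
This cut is saturated, so no flow can exceed 17.

17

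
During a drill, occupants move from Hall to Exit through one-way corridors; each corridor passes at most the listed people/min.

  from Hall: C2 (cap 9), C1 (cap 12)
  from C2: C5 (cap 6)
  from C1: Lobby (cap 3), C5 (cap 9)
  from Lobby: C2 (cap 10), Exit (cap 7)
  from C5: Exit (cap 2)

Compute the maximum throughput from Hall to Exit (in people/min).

Augment Hall→C2→C5→Exit: bottleneck 2, flow now 2.
Augment Hall→C1→Lobby→Exit: bottleneck 3, flow now 5.
No augmenting path remains; maximum flow = 5.
In the residual graph, reachable from Hall: {Hall, C2, C1, C5}.
Min-cut edges: C1→Lobby (3), C5→Exit (2); capacity 3 + 2 = 5.
This cut is saturated, so no flow can exceed 5.

5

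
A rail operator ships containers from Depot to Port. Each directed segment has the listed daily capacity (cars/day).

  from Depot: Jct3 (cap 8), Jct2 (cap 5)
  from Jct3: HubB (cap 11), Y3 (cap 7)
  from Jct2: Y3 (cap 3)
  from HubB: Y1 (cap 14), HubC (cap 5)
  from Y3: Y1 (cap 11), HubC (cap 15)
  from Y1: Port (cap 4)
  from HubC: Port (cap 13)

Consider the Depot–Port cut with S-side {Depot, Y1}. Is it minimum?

Given cut capacity: 8 + 5 + 4 = 17.
Augment Depot→Jct3→HubB→Y1→Port: bottleneck 4, flow now 4.
Augment Depot→Jct3→HubB→HubC→Port: bottleneck 4, flow now 8.
Augment Depot→Jct2→Y3→HubC→Port: bottleneck 3, flow now 11.
No augmenting path remains; maximum flow = 11.
In the residual graph, reachable from Depot: {Depot, Jct2}.
Min-cut edges: Depot→Jct3 (8), Jct2→Y3 (3); capacity 8 + 3 = 11.
Cut capacity 17 exceeds the max flow 11, so it is not minimum.

No — its capacity is 17, but the minimum cut has capacity 11.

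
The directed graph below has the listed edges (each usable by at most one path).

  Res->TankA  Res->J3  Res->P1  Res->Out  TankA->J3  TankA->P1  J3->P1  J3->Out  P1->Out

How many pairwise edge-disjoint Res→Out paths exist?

Assign every edge capacity 1; by Menger, the answer equals the max flow.
Path Res→Out (+1); total 1.
Path Res→J3→Out (+1); total 2.
Path Res→P1→Out (+1); total 3.
No residual Res→Out path; max flow = 3.
Certifying cut of size 3: {J3→Out, P1→Out, Res→Out}.

3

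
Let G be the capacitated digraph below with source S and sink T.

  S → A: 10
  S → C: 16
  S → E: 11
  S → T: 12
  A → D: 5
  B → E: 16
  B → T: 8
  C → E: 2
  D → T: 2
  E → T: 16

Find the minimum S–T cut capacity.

27

Augment S→T: bottleneck 12, flow now 12.
Augment S→E→T: bottleneck 11, flow now 23.
Augment S→A→D→T: bottleneck 2, flow now 25.
Augment S→C→E→T: bottleneck 2, flow now 27.
No augmenting path remains; maximum flow = 27.
By max-flow min-cut, the minimum cut capacity equals the max flow.
In the residual graph, reachable from S: {S, A, C, D}.
Min-cut edges: S→E (11), S→T (12), C→E (2), D→T (2); capacity 11 + 12 + 2 + 2 = 27.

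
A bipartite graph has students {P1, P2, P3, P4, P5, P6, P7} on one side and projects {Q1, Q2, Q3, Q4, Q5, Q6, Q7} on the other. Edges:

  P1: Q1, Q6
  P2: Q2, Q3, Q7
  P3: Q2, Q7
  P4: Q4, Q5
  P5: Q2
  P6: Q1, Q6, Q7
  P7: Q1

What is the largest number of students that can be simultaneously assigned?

6

Unit-capacity flow: source→left, listed edges, right→sink; max matching = max flow.
Augmenting path P1→Q1 (+1); matched 1.
Augmenting path P2→Q2 (+1); matched 2.
Augmenting path P3→Q7 (+1); matched 3.
Augmenting path P4→Q4 (+1); matched 4.
Augmenting path P6→Q6 (+1); matched 5.
Augmenting path P5→Q2→P2→Q3 (+1); matched 6.
No augmenting path remains; maximum matching = 6.
König certificate: {P2, P4, Q1, Q2, Q6, Q7} is a vertex cover of size 6 (every listed pair touches it), so no matching can be larger.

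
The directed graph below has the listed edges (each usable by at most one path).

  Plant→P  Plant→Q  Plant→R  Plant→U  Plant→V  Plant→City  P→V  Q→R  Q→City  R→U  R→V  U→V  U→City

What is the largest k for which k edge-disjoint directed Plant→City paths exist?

Assign every edge capacity 1; by Menger, the answer equals the max flow.
Path Plant→City (+1); total 1.
Path Plant→Q→City (+1); total 2.
Path Plant→U→City (+1); total 3.
No residual Plant→City path; max flow = 3.
Certifying cut of size 3: {Plant→City, Plant→Q, U→City}.

3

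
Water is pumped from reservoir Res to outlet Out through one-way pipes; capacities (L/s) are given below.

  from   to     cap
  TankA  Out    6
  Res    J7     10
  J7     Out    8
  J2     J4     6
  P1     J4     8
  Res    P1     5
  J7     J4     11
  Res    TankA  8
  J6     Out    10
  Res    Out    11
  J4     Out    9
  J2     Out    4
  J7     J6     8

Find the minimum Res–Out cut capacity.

Augment Res→Out: bottleneck 11, flow now 11.
Augment Res→J7→Out: bottleneck 8, flow now 19.
Augment Res→TankA→Out: bottleneck 6, flow now 25.
Augment Res→P1→J4→Out: bottleneck 5, flow now 30.
Augment Res→J7→J6→Out: bottleneck 2, flow now 32.
No augmenting path remains; maximum flow = 32.
By max-flow min-cut, the minimum cut capacity equals the max flow.
In the residual graph, reachable from Res: {Res, TankA}.
Min-cut edges: Res→P1 (5), Res→J7 (10), Res→Out (11), TankA→Out (6); capacity 5 + 10 + 11 + 6 = 32.

32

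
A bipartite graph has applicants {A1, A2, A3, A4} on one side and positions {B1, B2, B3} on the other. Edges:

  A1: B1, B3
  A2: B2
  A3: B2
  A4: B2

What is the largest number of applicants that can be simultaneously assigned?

2

Unit-capacity flow: source→left, listed edges, right→sink; max matching = max flow.
Augmenting path A1→B1 (+1); matched 1.
Augmenting path A2→B2 (+1); matched 2.
No augmenting path remains; maximum matching = 2.
König certificate: {A1, B2} is a vertex cover of size 2 (every listed pair touches it), so no matching can be larger.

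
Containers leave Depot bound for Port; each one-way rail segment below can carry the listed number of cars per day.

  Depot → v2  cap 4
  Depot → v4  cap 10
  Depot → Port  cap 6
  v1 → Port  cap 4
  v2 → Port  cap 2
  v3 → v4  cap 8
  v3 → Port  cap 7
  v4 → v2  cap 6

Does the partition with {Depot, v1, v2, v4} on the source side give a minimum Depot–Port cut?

Given cut capacity: 6 + 4 + 2 = 12.
Augment Depot→Port: bottleneck 6, flow now 6.
Augment Depot→v2→Port: bottleneck 2, flow now 8.
No augmenting path remains; maximum flow = 8.
In the residual graph, reachable from Depot: {Depot, v2, v4}.
Min-cut edges: Depot→Port (6), v2→Port (2); capacity 6 + 2 = 8.
Cut capacity 12 exceeds the max flow 8, so it is not minimum.

No — its capacity is 12, but the minimum cut has capacity 8.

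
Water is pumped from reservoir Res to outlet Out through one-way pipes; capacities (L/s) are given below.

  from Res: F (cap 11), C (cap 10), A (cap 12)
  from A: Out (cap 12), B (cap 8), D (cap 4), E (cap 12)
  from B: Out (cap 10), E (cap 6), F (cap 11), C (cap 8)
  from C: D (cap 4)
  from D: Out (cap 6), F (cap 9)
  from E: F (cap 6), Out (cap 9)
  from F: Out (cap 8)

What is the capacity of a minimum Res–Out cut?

Augment Res→A→Out: bottleneck 12, flow now 12.
Augment Res→F→Out: bottleneck 8, flow now 20.
Augment Res→C→D→Out: bottleneck 4, flow now 24.
No augmenting path remains; maximum flow = 24.
By max-flow min-cut, the minimum cut capacity equals the max flow.
In the residual graph, reachable from Res: {Res, C, F}.
Min-cut edges: Res→A (12), C→D (4), F→Out (8); capacity 12 + 4 + 8 = 24.

24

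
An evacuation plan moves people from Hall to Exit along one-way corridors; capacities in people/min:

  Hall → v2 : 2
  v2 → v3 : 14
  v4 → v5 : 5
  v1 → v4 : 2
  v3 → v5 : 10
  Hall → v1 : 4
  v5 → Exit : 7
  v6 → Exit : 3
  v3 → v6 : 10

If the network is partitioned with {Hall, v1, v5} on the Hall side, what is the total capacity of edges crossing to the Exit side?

Edges leaving {Hall, v1, v5}: Hall→v2 (2), v1→v4 (2), v5→Exit (7).
Cut capacity = 2 + 2 + 7 = 11.

11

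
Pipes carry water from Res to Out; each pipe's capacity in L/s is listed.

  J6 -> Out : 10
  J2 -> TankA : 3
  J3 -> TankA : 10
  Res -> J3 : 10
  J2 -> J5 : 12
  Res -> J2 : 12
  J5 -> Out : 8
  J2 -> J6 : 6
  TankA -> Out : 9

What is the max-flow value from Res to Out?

Augment Res→J3→TankA→Out: bottleneck 9, flow now 9.
Augment Res→J2→J5→Out: bottleneck 8, flow now 17.
Augment Res→J2→J6→Out: bottleneck 4, flow now 21.
No augmenting path remains; maximum flow = 21.
In the residual graph, reachable from Res: {Res, J3, TankA}.
Min-cut edges: Res→J2 (12), TankA→Out (9); capacity 12 + 9 = 21.
This cut is saturated, so no flow can exceed 21.

21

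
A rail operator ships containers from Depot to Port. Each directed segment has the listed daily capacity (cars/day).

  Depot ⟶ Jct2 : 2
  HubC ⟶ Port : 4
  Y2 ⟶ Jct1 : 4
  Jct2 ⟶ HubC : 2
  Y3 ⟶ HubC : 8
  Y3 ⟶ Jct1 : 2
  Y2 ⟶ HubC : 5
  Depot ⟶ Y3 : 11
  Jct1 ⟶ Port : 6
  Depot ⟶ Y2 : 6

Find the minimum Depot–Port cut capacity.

10

Augment Depot→Jct2→HubC→Port: bottleneck 2, flow now 2.
Augment Depot→Y3→HubC→Port: bottleneck 2, flow now 4.
Augment Depot→Y3→Jct1→Port: bottleneck 2, flow now 6.
Augment Depot→Y2→Jct1→Port: bottleneck 4, flow now 10.
No augmenting path remains; maximum flow = 10.
By max-flow min-cut, the minimum cut capacity equals the max flow.
In the residual graph, reachable from Depot: {Depot, Jct2, Y3, Y2, HubC}.
Min-cut edges: Y3→Jct1 (2), Y2→Jct1 (4), HubC→Port (4); capacity 2 + 4 + 4 = 10.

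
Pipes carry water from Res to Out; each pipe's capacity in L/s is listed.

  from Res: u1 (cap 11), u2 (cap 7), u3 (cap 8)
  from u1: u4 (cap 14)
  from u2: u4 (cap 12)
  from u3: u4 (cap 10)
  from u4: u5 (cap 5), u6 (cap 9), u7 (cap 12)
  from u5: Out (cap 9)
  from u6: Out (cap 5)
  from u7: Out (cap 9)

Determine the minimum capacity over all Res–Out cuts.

19

Augment Res→u1→u4→u5→Out: bottleneck 5, flow now 5.
Augment Res→u1→u4→u6→Out: bottleneck 5, flow now 10.
Augment Res→u1→u4→u7→Out: bottleneck 1, flow now 11.
Augment Res→u2→u4→u7→Out: bottleneck 7, flow now 18.
Augment Res→u3→u4→u7→Out: bottleneck 1, flow now 19.
No augmenting path remains; maximum flow = 19.
By max-flow min-cut, the minimum cut capacity equals the max flow.
In the residual graph, reachable from Res: {Res, u1, u2, u3, u4, u6, u7}.
Min-cut edges: u4→u5 (5), u6→Out (5), u7→Out (9); capacity 5 + 5 + 9 = 19.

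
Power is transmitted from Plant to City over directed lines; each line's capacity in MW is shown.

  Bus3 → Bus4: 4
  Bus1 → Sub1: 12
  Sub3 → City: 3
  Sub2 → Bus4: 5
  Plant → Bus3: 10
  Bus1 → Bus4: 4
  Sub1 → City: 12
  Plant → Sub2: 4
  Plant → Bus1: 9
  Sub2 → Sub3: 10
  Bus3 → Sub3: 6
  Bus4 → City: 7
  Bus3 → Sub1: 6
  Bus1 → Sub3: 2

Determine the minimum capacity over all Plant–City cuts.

22

Augment Plant→Bus3→Sub3→City: bottleneck 3, flow now 3.
Augment Plant→Bus3→Bus4→City: bottleneck 4, flow now 7.
Augment Plant→Bus3→Sub1→City: bottleneck 3, flow now 10.
Augment Plant→Sub2→Bus4→City: bottleneck 3, flow now 13.
Augment Plant→Bus1→Sub1→City: bottleneck 9, flow now 22.
No augmenting path remains; maximum flow = 22.
By max-flow min-cut, the minimum cut capacity equals the max flow.
In the residual graph, reachable from Plant: {Plant, Bus3, Sub2, Bus1, Sub3, Bus4, Sub1}.
Min-cut edges: Sub3→City (3), Bus4→City (7), Sub1→City (12); capacity 3 + 7 + 12 = 22.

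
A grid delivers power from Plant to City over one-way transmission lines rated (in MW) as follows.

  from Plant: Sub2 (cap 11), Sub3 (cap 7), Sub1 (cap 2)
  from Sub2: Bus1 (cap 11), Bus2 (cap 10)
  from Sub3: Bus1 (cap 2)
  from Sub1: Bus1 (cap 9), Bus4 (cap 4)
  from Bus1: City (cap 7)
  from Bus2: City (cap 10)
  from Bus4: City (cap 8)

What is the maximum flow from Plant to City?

15

Augment Plant→Sub2→Bus1→City: bottleneck 7, flow now 7.
Augment Plant→Sub2→Bus2→City: bottleneck 4, flow now 11.
Augment Plant→Sub1→Bus4→City: bottleneck 2, flow now 13.
Augment Plant→Sub3→Bus1→Sub2→Bus2→City: bottleneck 2, flow now 15. (uses reverse residual edge)
No augmenting path remains; maximum flow = 15.
In the residual graph, reachable from Plant: {Plant, Sub3}.
Min-cut edges: Plant→Sub2 (11), Plant→Sub1 (2), Sub3→Bus1 (2); capacity 11 + 2 + 2 = 15.
This cut is saturated, so no flow can exceed 15.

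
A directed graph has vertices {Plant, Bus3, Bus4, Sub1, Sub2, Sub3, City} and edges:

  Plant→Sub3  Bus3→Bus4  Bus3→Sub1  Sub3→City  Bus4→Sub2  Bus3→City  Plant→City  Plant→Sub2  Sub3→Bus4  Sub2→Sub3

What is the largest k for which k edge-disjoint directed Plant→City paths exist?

2

Assign every edge capacity 1; by Menger, the answer equals the max flow.
Path Plant→City (+1); total 1.
Path Plant→Sub3→City (+1); total 2.
No residual Plant→City path; max flow = 2.
Certifying cut of size 2: {Plant→City, Sub3→City}.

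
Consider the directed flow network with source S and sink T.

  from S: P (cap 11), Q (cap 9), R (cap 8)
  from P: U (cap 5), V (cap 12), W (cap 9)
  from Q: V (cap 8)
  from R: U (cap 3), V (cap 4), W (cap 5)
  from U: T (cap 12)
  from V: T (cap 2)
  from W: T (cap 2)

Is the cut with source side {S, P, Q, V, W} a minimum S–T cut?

Given cut capacity: 8 + 5 + 2 + 2 = 17.
Augment S→P→U→T: bottleneck 5, flow now 5.
Augment S→P→V→T: bottleneck 2, flow now 7.
Augment S→P→W→T: bottleneck 2, flow now 9.
Augment S→R→U→T: bottleneck 3, flow now 12.
No augmenting path remains; maximum flow = 12.
In the residual graph, reachable from S: {S, P, Q, R, V, W}.
Min-cut edges: P→U (5), R→U (3), V→T (2), W→T (2); capacity 5 + 3 + 2 + 2 = 12.
Cut capacity 17 exceeds the max flow 12, so it is not minimum.

No — its capacity is 17, but the minimum cut has capacity 12.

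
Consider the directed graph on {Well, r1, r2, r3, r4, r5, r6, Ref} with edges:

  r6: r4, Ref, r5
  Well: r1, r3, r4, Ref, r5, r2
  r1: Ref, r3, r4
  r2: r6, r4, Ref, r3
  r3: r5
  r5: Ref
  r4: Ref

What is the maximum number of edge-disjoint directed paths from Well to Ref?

5

Assign every edge capacity 1; by Menger, the answer equals the max flow.
Path Well→Ref (+1); total 1.
Path Well→r1→Ref (+1); total 2.
Path Well→r2→Ref (+1); total 3.
Path Well→r4→Ref (+1); total 4.
Path Well→r5→Ref (+1); total 5.
No residual Well→Ref path; max flow = 5.
Certifying cut of size 5: {Well→Ref, Well→r1, Well→r2, Well→r4, r5→Ref}.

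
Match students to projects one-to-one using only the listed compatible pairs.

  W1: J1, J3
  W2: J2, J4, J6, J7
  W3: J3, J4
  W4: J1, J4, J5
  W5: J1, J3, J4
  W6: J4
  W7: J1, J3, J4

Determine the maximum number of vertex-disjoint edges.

5

Unit-capacity flow: source→left, listed edges, right→sink; max matching = max flow.
Augmenting path W1→J1 (+1); matched 1.
Augmenting path W2→J2 (+1); matched 2.
Augmenting path W3→J3 (+1); matched 3.
Augmenting path W4→J4 (+1); matched 4.
Augmenting path W5→J4→W4→J5 (+1); matched 5.
No augmenting path remains; maximum matching = 5.
König certificate: {W2, W4, J1, J3, J4} is a vertex cover of size 5 (every listed pair touches it), so no matching can be larger.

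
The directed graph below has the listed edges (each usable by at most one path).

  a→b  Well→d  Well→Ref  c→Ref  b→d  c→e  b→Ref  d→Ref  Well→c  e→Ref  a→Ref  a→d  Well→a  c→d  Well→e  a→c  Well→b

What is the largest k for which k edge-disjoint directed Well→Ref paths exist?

Assign every edge capacity 1; by Menger, the answer equals the max flow.
Path Well→Ref (+1); total 1.
Path Well→a→Ref (+1); total 2.
Path Well→b→Ref (+1); total 3.
Path Well→c→Ref (+1); total 4.
Path Well→d→Ref (+1); total 5.
Path Well→e→Ref (+1); total 6.
No residual Well→Ref path; max flow = 6.
Certifying cut of size 6: {Well→Ref, Well→a, Well→b, Well→c, Well→d, Well→e}.

6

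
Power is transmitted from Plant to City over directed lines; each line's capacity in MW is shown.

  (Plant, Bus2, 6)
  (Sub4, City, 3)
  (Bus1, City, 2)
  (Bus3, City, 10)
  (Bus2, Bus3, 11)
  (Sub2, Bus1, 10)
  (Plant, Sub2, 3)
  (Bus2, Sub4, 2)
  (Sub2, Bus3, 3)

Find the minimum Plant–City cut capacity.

9

Augment Plant→Bus2→Sub4→City: bottleneck 2, flow now 2.
Augment Plant→Bus2→Bus3→City: bottleneck 4, flow now 6.
Augment Plant→Sub2→Bus3→City: bottleneck 3, flow now 9.
No augmenting path remains; maximum flow = 9.
By max-flow min-cut, the minimum cut capacity equals the max flow.
In the residual graph, reachable from Plant: {Plant}.
Min-cut edges: Plant→Bus2 (6), Plant→Sub2 (3); capacity 6 + 3 = 9.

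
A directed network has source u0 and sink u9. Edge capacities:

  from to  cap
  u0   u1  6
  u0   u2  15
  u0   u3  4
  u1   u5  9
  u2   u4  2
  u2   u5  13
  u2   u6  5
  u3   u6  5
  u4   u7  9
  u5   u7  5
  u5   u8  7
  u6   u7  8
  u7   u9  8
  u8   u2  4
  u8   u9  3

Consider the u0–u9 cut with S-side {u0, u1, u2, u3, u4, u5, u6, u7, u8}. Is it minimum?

Yes — it is a minimum cut (capacity 11).

Given cut capacity: 8 + 3 = 11.
Augment u0→u1→u5→u7→u9: bottleneck 5, flow now 5.
Augment u0→u1→u5→u8→u9: bottleneck 1, flow now 6.
Augment u0→u2→u4→u7→u9: bottleneck 2, flow now 8.
Augment u0→u2→u5→u8→u9: bottleneck 2, flow now 10.
Augment u0→u2→u6→u7→u9: bottleneck 1, flow now 11.
No augmenting path remains; maximum flow = 11.
Cut capacity 11 equals the max flow, so it is a minimum cut.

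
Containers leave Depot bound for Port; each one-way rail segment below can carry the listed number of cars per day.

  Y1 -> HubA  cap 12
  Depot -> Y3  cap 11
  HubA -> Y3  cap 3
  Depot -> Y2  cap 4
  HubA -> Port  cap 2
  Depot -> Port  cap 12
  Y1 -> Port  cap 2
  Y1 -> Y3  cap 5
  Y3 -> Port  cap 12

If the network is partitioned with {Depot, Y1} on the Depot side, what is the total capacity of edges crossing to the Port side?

Edges leaving {Depot, Y1}: Depot→Y2 (4), Depot→Y3 (11), Depot→Port (12), Y1→HubA (12), Y1→Y3 (5), Y1→Port (2).
Cut capacity = 4 + 11 + 12 + 12 + 5 + 2 = 46.

46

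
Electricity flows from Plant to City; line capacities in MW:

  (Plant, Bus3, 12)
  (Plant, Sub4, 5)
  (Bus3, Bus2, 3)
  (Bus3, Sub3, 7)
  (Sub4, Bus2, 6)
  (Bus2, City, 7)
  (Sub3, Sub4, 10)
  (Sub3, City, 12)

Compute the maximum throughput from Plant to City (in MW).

Augment Plant→Bus3→Bus2→City: bottleneck 3, flow now 3.
Augment Plant→Bus3→Sub3→City: bottleneck 7, flow now 10.
Augment Plant→Sub4→Bus2→City: bottleneck 4, flow now 14.
No augmenting path remains; maximum flow = 14.
In the residual graph, reachable from Plant: {Plant, Bus3, Sub4, Bus2}.
Min-cut edges: Bus3→Sub3 (7), Bus2→City (7); capacity 7 + 7 = 14.
This cut is saturated, so no flow can exceed 14.

14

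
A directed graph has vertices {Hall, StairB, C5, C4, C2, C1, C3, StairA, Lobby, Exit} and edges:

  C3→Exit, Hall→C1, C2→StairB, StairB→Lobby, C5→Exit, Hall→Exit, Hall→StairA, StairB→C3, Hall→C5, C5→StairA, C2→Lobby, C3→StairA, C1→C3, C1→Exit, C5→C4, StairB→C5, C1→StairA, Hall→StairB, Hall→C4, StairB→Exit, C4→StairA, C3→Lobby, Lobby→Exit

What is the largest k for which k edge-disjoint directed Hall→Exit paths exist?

Assign every edge capacity 1; by Menger, the answer equals the max flow.
Path Hall→Exit (+1); total 1.
Path Hall→StairB→Exit (+1); total 2.
Path Hall→C5→Exit (+1); total 3.
Path Hall→C1→Exit (+1); total 4.
No residual Hall→Exit path; max flow = 4.
Certifying cut of size 4: {Hall→C1, Hall→C5, Hall→Exit, Hall→StairB}.

4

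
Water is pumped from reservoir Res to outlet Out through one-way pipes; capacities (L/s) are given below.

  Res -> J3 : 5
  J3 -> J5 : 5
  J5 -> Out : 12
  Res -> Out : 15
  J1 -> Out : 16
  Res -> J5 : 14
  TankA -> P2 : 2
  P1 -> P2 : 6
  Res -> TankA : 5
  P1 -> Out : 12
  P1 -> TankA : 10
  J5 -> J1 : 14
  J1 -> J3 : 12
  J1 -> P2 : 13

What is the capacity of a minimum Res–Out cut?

Augment Res→Out: bottleneck 15, flow now 15.
Augment Res→J5→Out: bottleneck 12, flow now 27.
Augment Res→J5→J1→Out: bottleneck 2, flow now 29.
Augment Res→J3→J5→J1→Out: bottleneck 5, flow now 34.
No augmenting path remains; maximum flow = 34.
By max-flow min-cut, the minimum cut capacity equals the max flow.
In the residual graph, reachable from Res: {Res, TankA, P2}.
Min-cut edges: Res→J5 (14), Res→J3 (5), Res→Out (15); capacity 14 + 5 + 15 = 34.

34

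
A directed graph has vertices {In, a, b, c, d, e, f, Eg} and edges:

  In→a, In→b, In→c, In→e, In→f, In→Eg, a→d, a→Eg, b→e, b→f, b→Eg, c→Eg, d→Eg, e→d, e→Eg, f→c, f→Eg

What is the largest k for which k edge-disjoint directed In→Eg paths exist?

Assign every edge capacity 1; by Menger, the answer equals the max flow.
Path In→Eg (+1); total 1.
Path In→a→Eg (+1); total 2.
Path In→b→Eg (+1); total 3.
Path In→c→Eg (+1); total 4.
Path In→e→Eg (+1); total 5.
Path In→f→Eg (+1); total 6.
No residual In→Eg path; max flow = 6.
Certifying cut of size 6: {In→Eg, In→a, In→b, In→c, In→e, In→f}.

6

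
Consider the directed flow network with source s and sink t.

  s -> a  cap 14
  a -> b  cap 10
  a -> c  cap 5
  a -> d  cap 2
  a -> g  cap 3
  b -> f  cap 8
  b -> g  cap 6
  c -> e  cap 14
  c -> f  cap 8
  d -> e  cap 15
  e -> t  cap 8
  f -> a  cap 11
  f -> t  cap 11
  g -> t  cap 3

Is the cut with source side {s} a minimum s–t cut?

Given cut capacity: 14 = 14.
Augment s→a→g→t: bottleneck 3, flow now 3.
Augment s→a→b→f→t: bottleneck 8, flow now 11.
Augment s→a→c→e→t: bottleneck 3, flow now 14.
No augmenting path remains; maximum flow = 14.
Cut capacity 14 equals the max flow, so it is a minimum cut.

Yes — it is a minimum cut (capacity 14).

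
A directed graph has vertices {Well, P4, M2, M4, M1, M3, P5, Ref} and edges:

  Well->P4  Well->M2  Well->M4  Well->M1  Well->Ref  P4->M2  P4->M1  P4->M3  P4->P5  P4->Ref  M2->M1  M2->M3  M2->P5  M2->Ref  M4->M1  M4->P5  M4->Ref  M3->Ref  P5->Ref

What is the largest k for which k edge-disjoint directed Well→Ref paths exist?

4

Assign every edge capacity 1; by Menger, the answer equals the max flow.
Path Well→Ref (+1); total 1.
Path Well→P4→Ref (+1); total 2.
Path Well→M2→Ref (+1); total 3.
Path Well→M4→Ref (+1); total 4.
No residual Well→Ref path; max flow = 4.
Certifying cut of size 4: {Well→M2, Well→M4, Well→P4, Well→Ref}.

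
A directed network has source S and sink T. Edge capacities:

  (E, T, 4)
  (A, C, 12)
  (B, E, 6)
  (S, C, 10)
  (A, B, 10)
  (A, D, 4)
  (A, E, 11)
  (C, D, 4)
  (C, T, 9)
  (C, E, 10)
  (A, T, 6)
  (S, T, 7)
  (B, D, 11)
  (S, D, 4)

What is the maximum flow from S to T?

Augment S→T: bottleneck 7, flow now 7.
Augment S→C→T: bottleneck 9, flow now 16.
Augment S→C→E→T: bottleneck 1, flow now 17.
No augmenting path remains; maximum flow = 17.
In the residual graph, reachable from S: {S, D}.
Min-cut edges: S→C (10), S→T (7); capacity 10 + 7 = 17.
This cut is saturated, so no flow can exceed 17.

17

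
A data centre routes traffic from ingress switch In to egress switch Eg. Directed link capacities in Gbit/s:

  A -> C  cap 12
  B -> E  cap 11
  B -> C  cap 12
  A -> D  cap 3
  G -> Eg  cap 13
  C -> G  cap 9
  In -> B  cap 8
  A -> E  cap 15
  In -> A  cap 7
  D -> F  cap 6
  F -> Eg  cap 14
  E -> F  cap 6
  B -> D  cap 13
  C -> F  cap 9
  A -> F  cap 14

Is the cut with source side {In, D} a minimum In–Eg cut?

Given cut capacity: 7 + 8 + 6 = 21.
Augment In→A→F→Eg: bottleneck 7, flow now 7.
Augment In→B→C→F→Eg: bottleneck 7, flow now 14.
Augment In→B→C→G→Eg: bottleneck 1, flow now 15.
No augmenting path remains; maximum flow = 15.
In the residual graph, reachable from In: {In}.
Min-cut edges: In→A (7), In→B (8); capacity 7 + 8 = 15.
Cut capacity 21 exceeds the max flow 15, so it is not minimum.

No — its capacity is 21, but the minimum cut has capacity 15.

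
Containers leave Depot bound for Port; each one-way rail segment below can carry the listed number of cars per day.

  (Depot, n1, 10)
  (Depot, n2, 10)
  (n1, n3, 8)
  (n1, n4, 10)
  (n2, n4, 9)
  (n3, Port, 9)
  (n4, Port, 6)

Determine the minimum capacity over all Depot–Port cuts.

Augment Depot→n1→n3→Port: bottleneck 8, flow now 8.
Augment Depot→n1→n4→Port: bottleneck 2, flow now 10.
Augment Depot→n2→n4→Port: bottleneck 4, flow now 14.
No augmenting path remains; maximum flow = 14.
By max-flow min-cut, the minimum cut capacity equals the max flow.
In the residual graph, reachable from Depot: {Depot, n1, n2, n4}.
Min-cut edges: n1→n3 (8), n4→Port (6); capacity 8 + 6 = 14.

14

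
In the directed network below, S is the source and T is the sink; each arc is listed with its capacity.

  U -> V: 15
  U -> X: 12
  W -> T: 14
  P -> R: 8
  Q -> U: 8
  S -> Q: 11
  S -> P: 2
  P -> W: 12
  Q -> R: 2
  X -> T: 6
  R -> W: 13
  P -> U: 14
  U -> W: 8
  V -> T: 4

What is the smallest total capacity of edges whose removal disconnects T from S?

12

Augment S→P→W→T: bottleneck 2, flow now 2.
Augment S→Q→R→W→T: bottleneck 2, flow now 4.
Augment S→Q→U→V→T: bottleneck 4, flow now 8.
Augment S→Q→U→W→T: bottleneck 4, flow now 12.
No augmenting path remains; maximum flow = 12.
By max-flow min-cut, the minimum cut capacity equals the max flow.
In the residual graph, reachable from S: {S, Q}.
Min-cut edges: S→P (2), Q→R (2), Q→U (8); capacity 2 + 2 + 8 = 12.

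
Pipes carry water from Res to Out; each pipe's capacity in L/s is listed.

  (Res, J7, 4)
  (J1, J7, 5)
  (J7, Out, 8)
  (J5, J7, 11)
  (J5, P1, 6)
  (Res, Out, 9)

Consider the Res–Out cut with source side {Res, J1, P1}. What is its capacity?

Edges leaving {Res, J1, P1}: Res→J7 (4), Res→Out (9), J1→J7 (5).
Cut capacity = 4 + 9 + 5 = 18.

18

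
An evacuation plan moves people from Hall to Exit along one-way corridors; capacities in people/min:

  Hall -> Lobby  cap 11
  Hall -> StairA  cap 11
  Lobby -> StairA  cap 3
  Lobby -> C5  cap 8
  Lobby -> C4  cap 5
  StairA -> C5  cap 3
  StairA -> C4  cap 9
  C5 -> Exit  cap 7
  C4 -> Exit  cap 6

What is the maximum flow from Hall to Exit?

Augment Hall→Lobby→C5→Exit: bottleneck 7, flow now 7.
Augment Hall→Lobby→C4→Exit: bottleneck 4, flow now 11.
Augment Hall→StairA→C4→Exit: bottleneck 2, flow now 13.
No augmenting path remains; maximum flow = 13.
In the residual graph, reachable from Hall: {Hall, Lobby, StairA, C5, C4}.
Min-cut edges: C5→Exit (7), C4→Exit (6); capacity 7 + 6 = 13.
This cut is saturated, so no flow can exceed 13.

13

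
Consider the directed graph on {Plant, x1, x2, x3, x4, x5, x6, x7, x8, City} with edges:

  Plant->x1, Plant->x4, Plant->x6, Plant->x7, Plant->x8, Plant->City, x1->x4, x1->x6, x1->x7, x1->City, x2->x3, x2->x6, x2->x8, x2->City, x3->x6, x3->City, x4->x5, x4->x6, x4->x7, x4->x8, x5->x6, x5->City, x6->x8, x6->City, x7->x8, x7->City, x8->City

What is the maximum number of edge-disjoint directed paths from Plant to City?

6

Assign every edge capacity 1; by Menger, the answer equals the max flow.
Path Plant→City (+1); total 1.
Path Plant→x1→City (+1); total 2.
Path Plant→x6→City (+1); total 3.
Path Plant→x7→City (+1); total 4.
Path Plant→x8→City (+1); total 5.
Path Plant→x4→x5→City (+1); total 6.
No residual Plant→City path; max flow = 6.
Certifying cut of size 6: {Plant→City, Plant→x1, Plant→x4, Plant→x6, Plant→x7, Plant→x8}.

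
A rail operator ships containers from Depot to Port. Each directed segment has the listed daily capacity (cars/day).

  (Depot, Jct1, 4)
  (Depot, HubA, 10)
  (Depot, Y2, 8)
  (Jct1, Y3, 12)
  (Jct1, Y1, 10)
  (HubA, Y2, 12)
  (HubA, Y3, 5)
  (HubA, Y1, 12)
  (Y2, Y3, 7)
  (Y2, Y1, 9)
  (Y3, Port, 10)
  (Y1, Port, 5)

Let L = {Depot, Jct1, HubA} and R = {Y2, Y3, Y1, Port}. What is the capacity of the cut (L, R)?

59

Edges leaving {Depot, Jct1, HubA}: Depot→Y2 (8), Jct1→Y3 (12), Jct1→Y1 (10), HubA→Y2 (12), HubA→Y3 (5), HubA→Y1 (12).
Cut capacity = 8 + 12 + 10 + 12 + 5 + 12 = 59.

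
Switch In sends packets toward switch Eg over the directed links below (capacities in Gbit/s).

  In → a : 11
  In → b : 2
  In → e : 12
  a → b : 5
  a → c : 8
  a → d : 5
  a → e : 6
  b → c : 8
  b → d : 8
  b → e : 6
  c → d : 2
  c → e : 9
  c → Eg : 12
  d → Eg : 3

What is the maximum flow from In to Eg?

13

Augment In→a→c→Eg: bottleneck 8, flow now 8.
Augment In→a→d→Eg: bottleneck 3, flow now 11.
Augment In→b→c→Eg: bottleneck 2, flow now 13.
No augmenting path remains; maximum flow = 13.
In the residual graph, reachable from In: {In, e}.
Min-cut edges: In→a (11), In→b (2); capacity 11 + 2 = 13.
This cut is saturated, so no flow can exceed 13.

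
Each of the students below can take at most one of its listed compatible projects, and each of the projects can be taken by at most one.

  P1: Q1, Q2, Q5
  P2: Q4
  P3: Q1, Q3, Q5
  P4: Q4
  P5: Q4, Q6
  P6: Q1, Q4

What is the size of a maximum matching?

Unit-capacity flow: source→left, listed edges, right→sink; max matching = max flow.
Augmenting path P1→Q1 (+1); matched 1.
Augmenting path P2→Q4 (+1); matched 2.
Augmenting path P3→Q3 (+1); matched 3.
Augmenting path P5→Q6 (+1); matched 4.
Augmenting path P6→Q1→P1→Q2 (+1); matched 5.
No augmenting path remains; maximum matching = 5.
König certificate: {P1, P3, P5, P6, Q4} is a vertex cover of size 5 (every listed pair touches it), so no matching can be larger.

5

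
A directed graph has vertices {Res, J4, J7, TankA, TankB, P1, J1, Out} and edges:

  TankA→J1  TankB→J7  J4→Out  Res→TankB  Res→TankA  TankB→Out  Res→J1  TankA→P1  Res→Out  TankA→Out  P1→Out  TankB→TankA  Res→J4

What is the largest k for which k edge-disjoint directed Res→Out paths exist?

4

Assign every edge capacity 1; by Menger, the answer equals the max flow.
Path Res→Out (+1); total 1.
Path Res→J4→Out (+1); total 2.
Path Res→TankA→Out (+1); total 3.
Path Res→TankB→Out (+1); total 4.
No residual Res→Out path; max flow = 4.
Certifying cut of size 4: {Res→J4, Res→Out, Res→TankA, Res→TankB}.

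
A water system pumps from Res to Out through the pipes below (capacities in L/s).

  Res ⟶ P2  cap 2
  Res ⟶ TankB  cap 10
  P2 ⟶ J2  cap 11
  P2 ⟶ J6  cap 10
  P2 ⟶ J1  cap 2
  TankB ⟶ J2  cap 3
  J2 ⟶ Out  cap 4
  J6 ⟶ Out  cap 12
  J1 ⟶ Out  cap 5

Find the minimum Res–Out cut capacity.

5

Augment Res→P2→J2→Out: bottleneck 2, flow now 2.
Augment Res→TankB→J2→Out: bottleneck 2, flow now 4.
Augment Res→TankB→J2→P2→J6→Out: bottleneck 1, flow now 5. (uses reverse residual edge)
No augmenting path remains; maximum flow = 5.
By max-flow min-cut, the minimum cut capacity equals the max flow.
In the residual graph, reachable from Res: {Res, TankB}.
Min-cut edges: Res→P2 (2), TankB→J2 (3); capacity 2 + 3 = 5.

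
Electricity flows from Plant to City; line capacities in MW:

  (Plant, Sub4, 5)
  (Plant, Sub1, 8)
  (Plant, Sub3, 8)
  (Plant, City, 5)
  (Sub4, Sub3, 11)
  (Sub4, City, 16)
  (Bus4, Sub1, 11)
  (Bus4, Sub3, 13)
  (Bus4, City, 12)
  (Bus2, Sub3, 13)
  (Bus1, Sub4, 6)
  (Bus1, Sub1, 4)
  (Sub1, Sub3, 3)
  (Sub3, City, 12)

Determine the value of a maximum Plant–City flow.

21

Augment Plant→City: bottleneck 5, flow now 5.
Augment Plant→Sub4→City: bottleneck 5, flow now 10.
Augment Plant→Sub3→City: bottleneck 8, flow now 18.
Augment Plant→Sub1→Sub3→City: bottleneck 3, flow now 21.
No augmenting path remains; maximum flow = 21.
In the residual graph, reachable from Plant: {Plant, Sub1}.
Min-cut edges: Plant→Sub4 (5), Plant→Sub3 (8), Plant→City (5), Sub1→Sub3 (3); capacity 5 + 8 + 5 + 3 = 21.
This cut is saturated, so no flow can exceed 21.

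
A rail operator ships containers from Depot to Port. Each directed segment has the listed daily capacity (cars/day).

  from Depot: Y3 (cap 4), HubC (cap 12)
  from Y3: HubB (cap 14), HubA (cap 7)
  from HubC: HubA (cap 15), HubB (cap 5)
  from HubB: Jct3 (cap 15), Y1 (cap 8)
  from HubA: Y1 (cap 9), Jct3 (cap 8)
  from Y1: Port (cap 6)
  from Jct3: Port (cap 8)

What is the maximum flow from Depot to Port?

14

Augment Depot→Y3→HubB→Y1→Port: bottleneck 4, flow now 4.
Augment Depot→HubC→HubB→Y1→Port: bottleneck 2, flow now 6.
Augment Depot→HubC→HubB→Jct3→Port: bottleneck 3, flow now 9.
Augment Depot→HubC→HubA→Jct3→Port: bottleneck 5, flow now 14.
No augmenting path remains; maximum flow = 14.
In the residual graph, reachable from Depot: {Depot, Y3, HubC, HubB, HubA, Y1, Jct3}.
Min-cut edges: Y1→Port (6), Jct3→Port (8); capacity 6 + 8 = 14.
This cut is saturated, so no flow can exceed 14.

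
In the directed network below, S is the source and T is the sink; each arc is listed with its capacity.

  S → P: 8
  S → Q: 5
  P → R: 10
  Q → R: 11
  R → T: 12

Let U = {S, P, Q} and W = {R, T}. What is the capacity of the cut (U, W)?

Edges leaving {S, P, Q}: P→R (10), Q→R (11).
Cut capacity = 10 + 11 = 21.

21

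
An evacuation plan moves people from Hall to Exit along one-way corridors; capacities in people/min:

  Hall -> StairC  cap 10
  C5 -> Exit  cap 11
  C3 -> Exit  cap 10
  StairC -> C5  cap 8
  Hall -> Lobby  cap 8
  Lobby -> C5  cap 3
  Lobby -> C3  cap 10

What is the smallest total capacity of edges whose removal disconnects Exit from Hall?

Augment Hall→Lobby→C5→Exit: bottleneck 3, flow now 3.
Augment Hall→Lobby→C3→Exit: bottleneck 5, flow now 8.
Augment Hall→StairC→C5→Exit: bottleneck 8, flow now 16.
No augmenting path remains; maximum flow = 16.
By max-flow min-cut, the minimum cut capacity equals the max flow.
In the residual graph, reachable from Hall: {Hall, StairC}.
Min-cut edges: Hall→Lobby (8), StairC→C5 (8); capacity 8 + 8 = 16.

16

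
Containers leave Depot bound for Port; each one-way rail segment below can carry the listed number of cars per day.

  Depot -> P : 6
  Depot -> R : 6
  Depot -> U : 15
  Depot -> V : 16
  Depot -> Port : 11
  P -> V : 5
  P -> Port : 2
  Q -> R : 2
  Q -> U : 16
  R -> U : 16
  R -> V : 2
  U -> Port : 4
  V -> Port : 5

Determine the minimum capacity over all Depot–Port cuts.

Augment Depot→Port: bottleneck 11, flow now 11.
Augment Depot→P→Port: bottleneck 2, flow now 13.
Augment Depot→U→Port: bottleneck 4, flow now 17.
Augment Depot→V→Port: bottleneck 5, flow now 22.
No augmenting path remains; maximum flow = 22.
By max-flow min-cut, the minimum cut capacity equals the max flow.
In the residual graph, reachable from Depot: {Depot, P, R, U, V}.
Min-cut edges: Depot→Port (11), P→Port (2), U→Port (4), V→Port (5); capacity 11 + 2 + 4 + 5 = 22.

22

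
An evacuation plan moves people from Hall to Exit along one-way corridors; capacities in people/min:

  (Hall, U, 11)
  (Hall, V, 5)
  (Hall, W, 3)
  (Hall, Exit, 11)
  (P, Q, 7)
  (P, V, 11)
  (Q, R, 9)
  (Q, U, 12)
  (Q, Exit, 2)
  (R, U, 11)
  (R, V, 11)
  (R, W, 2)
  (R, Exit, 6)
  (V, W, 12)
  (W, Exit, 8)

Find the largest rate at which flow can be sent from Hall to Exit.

19

Augment Hall→Exit: bottleneck 11, flow now 11.
Augment Hall→W→Exit: bottleneck 3, flow now 14.
Augment Hall→V→W→Exit: bottleneck 5, flow now 19.
No augmenting path remains; maximum flow = 19.
In the residual graph, reachable from Hall: {Hall, U}.
Min-cut edges: Hall→V (5), Hall→W (3), Hall→Exit (11); capacity 5 + 3 + 11 = 19.
This cut is saturated, so no flow can exceed 19.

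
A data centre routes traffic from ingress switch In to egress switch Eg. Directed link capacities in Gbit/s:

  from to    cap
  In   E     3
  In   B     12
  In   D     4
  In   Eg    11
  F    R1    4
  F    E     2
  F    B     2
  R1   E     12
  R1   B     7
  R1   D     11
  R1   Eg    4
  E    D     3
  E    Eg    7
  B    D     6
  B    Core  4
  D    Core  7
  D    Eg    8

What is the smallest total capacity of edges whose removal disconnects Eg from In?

Augment In→Eg: bottleneck 11, flow now 11.
Augment In→E→Eg: bottleneck 3, flow now 14.
Augment In→D→Eg: bottleneck 4, flow now 18.
Augment In→B→D→Eg: bottleneck 4, flow now 22.
No augmenting path remains; maximum flow = 22.
By max-flow min-cut, the minimum cut capacity equals the max flow.
In the residual graph, reachable from In: {In, B, D, Core}.
Min-cut edges: In→E (3), In→Eg (11), D→Eg (8); capacity 3 + 11 + 8 = 22.

22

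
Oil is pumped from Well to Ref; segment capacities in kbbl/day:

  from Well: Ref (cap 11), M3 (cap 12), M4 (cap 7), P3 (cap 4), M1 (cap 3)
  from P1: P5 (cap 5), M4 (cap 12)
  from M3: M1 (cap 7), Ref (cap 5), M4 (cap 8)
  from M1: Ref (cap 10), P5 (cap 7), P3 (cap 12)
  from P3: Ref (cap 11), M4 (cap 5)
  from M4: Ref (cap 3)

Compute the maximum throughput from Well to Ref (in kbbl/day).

Augment Well→Ref: bottleneck 11, flow now 11.
Augment Well→M3→Ref: bottleneck 5, flow now 16.
Augment Well→M1→Ref: bottleneck 3, flow now 19.
Augment Well→P3→Ref: bottleneck 4, flow now 23.
Augment Well→M4→Ref: bottleneck 3, flow now 26.
Augment Well→M3→M1→Ref: bottleneck 7, flow now 33.
No augmenting path remains; maximum flow = 33.
In the residual graph, reachable from Well: {Well, M4}.
Min-cut edges: Well→M3 (12), Well→M1 (3), Well→P3 (4), Well→Ref (11), M4→Ref (3); capacity 12 + 3 + 4 + 11 + 3 = 33.
This cut is saturated, so no flow can exceed 33.

33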